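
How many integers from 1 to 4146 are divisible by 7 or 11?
⌊4146/7⌋ + ⌊4146/11⌋ - ⌊4146/77⌋ = 592 + 376 - 53 = 915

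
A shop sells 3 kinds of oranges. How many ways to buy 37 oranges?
C(37+3-1, 3-1) = C(39, 2) = 741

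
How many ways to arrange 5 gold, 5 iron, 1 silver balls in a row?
11! / (5! × 5! × 1!) = 2772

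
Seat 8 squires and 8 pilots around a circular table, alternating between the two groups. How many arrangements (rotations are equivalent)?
Fix one of the squires: (8-1)! ways for the remaining squires, × 8! ways for the pilots = 5040 × 40320 = 203212800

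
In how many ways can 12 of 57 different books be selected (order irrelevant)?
C(57,12) = 57!/(12!×45!) = 707285522580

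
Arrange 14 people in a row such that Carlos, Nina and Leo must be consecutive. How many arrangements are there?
Treat the 3 as one block: (14-3+1)! × 3! = 479001600 × 6 = 2874009600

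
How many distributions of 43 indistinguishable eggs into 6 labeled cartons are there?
C(43+6-1, 6-1) = C(48, 5) = 1712304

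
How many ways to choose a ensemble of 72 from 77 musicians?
C(77,72) = 77!/(72!×5!) = 19757815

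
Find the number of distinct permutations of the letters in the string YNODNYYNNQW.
11! / (1! × 1! × 4! × 1! × 1! × 3!) = 277200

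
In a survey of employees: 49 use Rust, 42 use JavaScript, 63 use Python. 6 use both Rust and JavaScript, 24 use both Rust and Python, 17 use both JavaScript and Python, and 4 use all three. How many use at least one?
|A∪B∪C| = 49+42+63-6-24-17+4 = 111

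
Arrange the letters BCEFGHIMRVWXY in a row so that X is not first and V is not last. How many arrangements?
By inclusion-exclusion: 13! - 2×(13-1)! + (13-2)! = 6227020800 - 958003200 + 39916800 = 5308934400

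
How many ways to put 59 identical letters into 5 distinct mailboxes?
C(59+5-1, 5-1) = C(63, 4) = 595665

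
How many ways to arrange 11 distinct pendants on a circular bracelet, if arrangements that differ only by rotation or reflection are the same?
(11-1)!/2 = 3628800/2 = 1814400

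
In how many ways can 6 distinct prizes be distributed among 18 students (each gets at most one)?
P(18,6) = 18!/(18-6)! = 13366080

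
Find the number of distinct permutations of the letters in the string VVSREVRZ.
8! / (1! × 2! × 1! × 1! × 3!) = 3360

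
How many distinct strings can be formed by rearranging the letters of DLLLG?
5! / (1! × 1! × 3!) = 20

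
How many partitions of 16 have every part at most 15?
Let r_j(i) = number of partitions of i into parts ≤ j, for i = 0..16. r_1(i) = 1 for all i; r_j(i) = r_{j-1}(i) + r_j(i-j). Rows j = 2..15: ≤2: 1 1 2 2 3 3 4 4 5 5 6 6 7 7 8 8 9; ≤3: 1 1 2 3 4 5 7 8 10 12 14 16 19 21 24 27 30; ≤4: 1 1 2 3 5 6 9 11 15 18 23 27 34 39 47 54 64; ≤5: 1 1 2 3 5 7 10 13 18 23 30 37 47 57 70 84 101; ≤6: 1 1 2 3 5 7 11 14 20 26 35 44 58 71 90 110 136; ≤7: 1 1 2 3 5 7 11 15 21 28 38 49 65 82 105 131 164; ≤8: 1 1 2 3 5 7 11 15 22 29 40 52 70 89 116 146 186; ≤9: 1 1 2 3 5 7 11 15 22 30 41 54 73 94 123 157 201; ≤10: 1 1 2 3 5 7 11 15 22 30 42 55 75 97 128 164 212; ≤11: 1 1 2 3 5 7 11 15 22 30 42 56 76 99 131 169 219; ≤12: 1 1 2 3 5 7 11 15 22 30 42 56 77 100 133 172 224; ≤13: 1 1 2 3 5 7 11 15 22 30 42 56 77 101 134 174 227; ≤14: 1 1 2 3 5 7 11 15 22 30 42 56 77 101 135 175 229; ≤15: 1 1 2 3 5 7 11 15 22 30 42 56 77 101 135 176 230. r_15(16) = 230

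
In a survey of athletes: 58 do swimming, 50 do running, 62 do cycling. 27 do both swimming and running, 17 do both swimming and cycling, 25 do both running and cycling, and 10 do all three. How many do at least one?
|A∪B∪C| = 58+50+62-27-17-25+10 = 111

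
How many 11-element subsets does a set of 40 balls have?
C(40,11) = 40!/(11!×29!) = 2311801440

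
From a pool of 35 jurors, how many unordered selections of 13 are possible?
C(35,13) = 35!/(13!×22!) = 1476337800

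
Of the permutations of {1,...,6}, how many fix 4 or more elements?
Exactly j fixed points: C(6,j)·!(6-j); sum over j ≥ 4 (derangement numbers via !m = (m-1)·(!(m-1) + !(m-2)): !0..!2 = 1, 0, 1). Σ_{j=4}^{6} C(6,j)·!(6-j) = C(6,4)·!2 + C(6,5)·!1 + C(6,6)·!0 = 15·1 + 6·0 + 1·1 = 16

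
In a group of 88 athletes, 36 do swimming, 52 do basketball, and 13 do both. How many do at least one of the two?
|A∪B| = |A| + |B| - |A∩B| = 36 + 52 - 13 = 75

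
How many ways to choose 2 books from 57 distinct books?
C(57,2) = 57!/(2!×55!) = 1596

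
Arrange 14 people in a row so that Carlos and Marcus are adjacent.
Treat as block: (14-1)! × 2! = 6227020800 × 2 = 12454041600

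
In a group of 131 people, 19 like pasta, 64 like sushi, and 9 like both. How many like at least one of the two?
|A∪B| = |A| + |B| - |A∩B| = 19 + 64 - 9 = 74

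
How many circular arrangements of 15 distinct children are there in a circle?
Circular: fix one position, arrange the rest. (15-1)! = 87178291200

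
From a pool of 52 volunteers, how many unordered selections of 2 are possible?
C(52,2) = 52!/(2!×50!) = 1326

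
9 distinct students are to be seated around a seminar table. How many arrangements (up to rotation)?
Circular: fix one position, arrange the rest. (9-1)! = 40320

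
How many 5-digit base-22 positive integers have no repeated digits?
First digit: 21 choices (nonzero). Then descending: 21 × 21 × 20 × 19 × 18 = 3016440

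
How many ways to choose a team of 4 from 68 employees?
C(68,4) = 68!/(4!×64!) = 814385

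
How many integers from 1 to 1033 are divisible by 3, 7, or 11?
⌊1033/3⌋+⌊1033/7⌋+⌊1033/11⌋ - ⌊1033/21⌋-⌊1033/33⌋-⌊1033/77⌋ + ⌊1033/231⌋ = 344+147+93 - 49-31-13 + 4 = 495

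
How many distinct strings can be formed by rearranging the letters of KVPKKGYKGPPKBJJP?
16! / (5! × 4! × 1! × 2! × 2! × 1! × 1!) = 1816214400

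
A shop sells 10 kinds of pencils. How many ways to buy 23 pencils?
C(23+10-1, 10-1) = C(32, 9) = 28048800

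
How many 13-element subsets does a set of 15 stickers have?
C(15,13) = 15!/(13!×2!) = 105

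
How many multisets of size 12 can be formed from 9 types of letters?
C(12+9-1, 9-1) = C(20, 8) = 125970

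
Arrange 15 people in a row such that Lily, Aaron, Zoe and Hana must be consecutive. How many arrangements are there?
Treat the 4 as one block: (15-4+1)! × 4! = 479001600 × 24 = 11496038400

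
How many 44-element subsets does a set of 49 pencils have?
C(49,44) = 49!/(44!×5!) = 1906884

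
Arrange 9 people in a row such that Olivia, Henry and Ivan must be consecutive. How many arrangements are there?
Treat the 3 as one block: (9-3+1)! × 3! = 5040 × 6 = 30240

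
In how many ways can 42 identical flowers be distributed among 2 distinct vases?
C(42+2-1, 2-1) = C(43, 1) = 43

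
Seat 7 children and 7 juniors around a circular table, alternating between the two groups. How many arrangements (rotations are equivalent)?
Fix one of the children: (7-1)! ways for the remaining children, × 7! ways for the juniors = 720 × 5040 = 3628800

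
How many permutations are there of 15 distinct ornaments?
15! = 1307674368000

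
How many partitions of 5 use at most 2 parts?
By conjugation, equals partitions of 5 into parts ≤ 2. Let r_j(i) = number of partitions of i into parts ≤ j, for i = 0..5. r_1(i) = 1 for all i; r_j(i) = r_{j-1}(i) + r_j(i-j). Rows j = 2..2: ≤2: 1 1 2 2 3 3. r_2(5) = 3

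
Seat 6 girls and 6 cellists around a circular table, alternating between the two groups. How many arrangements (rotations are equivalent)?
Fix one of the girls: (6-1)! ways for the remaining girls, × 6! ways for the cellists = 120 × 720 = 86400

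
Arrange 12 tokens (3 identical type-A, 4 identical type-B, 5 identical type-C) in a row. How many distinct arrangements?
12! / (3! × 4! × 5!) = 27720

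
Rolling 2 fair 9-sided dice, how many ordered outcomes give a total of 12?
Coefficient of x^12 in (x + x² + ... + x^9)^2. By inclusion-exclusion on dice exceeding 9: Σ_j (-1)^j C(2,j)·C(12-1-9j, 1) = C(2,0)·C(11,1) - C(2,1)·C(2,1) = 1·11 - 2·2 = 7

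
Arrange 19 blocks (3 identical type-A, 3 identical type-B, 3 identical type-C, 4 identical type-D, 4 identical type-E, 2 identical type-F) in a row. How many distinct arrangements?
19! / (3! × 3! × 3! × 4! × 4! × 2!) = 488864376000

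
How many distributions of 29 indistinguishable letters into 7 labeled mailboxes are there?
C(29+7-1, 7-1) = C(35, 6) = 1623160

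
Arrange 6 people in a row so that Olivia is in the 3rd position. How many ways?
Fix one position: (6-1)! = 120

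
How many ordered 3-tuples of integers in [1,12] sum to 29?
Coefficient of x^29 in (x + x² + ... + x^12)^3. By inclusion-exclusion on dice exceeding 12: Σ_j (-1)^j C(3,j)·C(29-1-12j, 2) = C(3,0)·C(28,2) - C(3,1)·C(16,2) + C(3,2)·C(4,2) = 1·378 - 3·120 + 3·6 = 36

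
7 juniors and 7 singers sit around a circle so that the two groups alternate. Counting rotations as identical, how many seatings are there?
Fix one of the juniors: (7-1)! ways for the remaining juniors, × 7! ways for the singers = 720 × 5040 = 3628800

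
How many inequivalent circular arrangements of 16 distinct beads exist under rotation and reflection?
(16-1)!/2 = 1307674368000/2 = 653837184000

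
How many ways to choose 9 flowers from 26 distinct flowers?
C(26,9) = 26!/(9!×17!) = 3124550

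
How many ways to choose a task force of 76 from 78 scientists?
C(78,76) = 78!/(76!×2!) = 3003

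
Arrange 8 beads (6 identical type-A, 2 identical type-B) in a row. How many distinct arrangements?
8! / (6! × 2!) = 28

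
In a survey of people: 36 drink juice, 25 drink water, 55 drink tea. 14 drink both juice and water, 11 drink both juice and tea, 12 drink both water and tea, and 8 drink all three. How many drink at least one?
|A∪B∪C| = 36+25+55-14-11-12+8 = 87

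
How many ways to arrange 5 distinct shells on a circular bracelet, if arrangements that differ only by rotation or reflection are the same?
(5-1)!/2 = 24/2 = 12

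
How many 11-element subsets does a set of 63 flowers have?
C(63,11) = 63!/(11!×52!) = 615790256823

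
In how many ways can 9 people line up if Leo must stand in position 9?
Fix one position: (9-1)! = 40320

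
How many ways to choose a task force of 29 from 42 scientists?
C(42,29) = 42!/(29!×13!) = 25518731280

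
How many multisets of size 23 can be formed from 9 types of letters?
C(23+9-1, 9-1) = C(31, 8) = 7888725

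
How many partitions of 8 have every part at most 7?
Let r_j(i) = number of partitions of i into parts ≤ j, for i = 0..8. r_1(i) = 1 for all i; r_j(i) = r_{j-1}(i) + r_j(i-j). Rows j = 2..7: ≤2: 1 1 2 2 3 3 4 4 5; ≤3: 1 1 2 3 4 5 7 8 10; ≤4: 1 1 2 3 5 6 9 11 15; ≤5: 1 1 2 3 5 7 10 13 18; ≤6: 1 1 2 3 5 7 11 14 20; ≤7: 1 1 2 3 5 7 11 15 21. r_7(8) = 21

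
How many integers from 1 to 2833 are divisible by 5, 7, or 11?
⌊2833/5⌋+⌊2833/7⌋+⌊2833/11⌋ - ⌊2833/35⌋-⌊2833/55⌋-⌊2833/77⌋ + ⌊2833/385⌋ = 566+404+257 - 80-51-36 + 7 = 1067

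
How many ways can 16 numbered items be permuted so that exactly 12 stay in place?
Choose the 12 fixed points C(16,12) = 1820, derange the rest: !4 = Σ_{j=0}^{4} (-1)^j·4!/j! = 24 - 24 + 12 - 4 + 1 = 9. Product = 1820 × 9 = 16380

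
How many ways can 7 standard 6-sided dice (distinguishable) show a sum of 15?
Coefficient of x^15 in (x + x² + ... + x^6)^7. By inclusion-exclusion on dice exceeding 6: Σ_j (-1)^j C(7,j)·C(15-1-6j, 6) = C(7,0)·C(14,6) - C(7,1)·C(8,6) = 1·3003 - 7·28 = 2807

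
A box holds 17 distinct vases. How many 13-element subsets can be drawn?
C(17,13) = 17!/(13!×4!) = 2380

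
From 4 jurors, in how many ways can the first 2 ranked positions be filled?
P(4,2) = 4!/(4-2)! = 12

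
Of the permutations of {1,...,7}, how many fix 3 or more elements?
Exactly j fixed points: C(7,j)·!(7-j); sum over j ≥ 3 (derangement numbers via !m = (m-1)·(!(m-1) + !(m-2)): !0..!4 = 1, 0, 1, 2, 9). Σ_{j=3}^{7} C(7,j)·!(7-j) = C(7,3)·!4 + C(7,4)·!3 + C(7,5)·!2 + C(7,6)·!1 + C(7,7)·!0 = 35·9 + 35·2 + 21·1 + 7·0 + 1·1 = 407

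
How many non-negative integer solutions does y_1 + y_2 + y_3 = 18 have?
C(18+3-1, 3-1) = C(20, 2) = 190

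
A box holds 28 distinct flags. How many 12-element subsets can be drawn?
C(28,12) = 28!/(12!×16!) = 30421755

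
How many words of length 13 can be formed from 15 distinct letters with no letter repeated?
P(15,13) = 15!/(15-13)! = 653837184000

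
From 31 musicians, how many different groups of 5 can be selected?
C(31,5) = 31!/(5!×26!) = 169911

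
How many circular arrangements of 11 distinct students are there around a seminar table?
Circular: fix one position, arrange the rest. (11-1)! = 3628800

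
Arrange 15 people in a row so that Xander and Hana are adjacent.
Treat as block: (15-1)! × 2! = 87178291200 × 2 = 174356582400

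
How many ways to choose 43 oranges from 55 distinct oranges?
C(55,43) = 55!/(43!×12!) = 438729741450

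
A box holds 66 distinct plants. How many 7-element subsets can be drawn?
C(66,7) = 66!/(7!×59!) = 778789440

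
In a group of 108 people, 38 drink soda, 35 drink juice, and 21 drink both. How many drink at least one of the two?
|A∪B| = |A| + |B| - |A∩B| = 38 + 35 - 21 = 52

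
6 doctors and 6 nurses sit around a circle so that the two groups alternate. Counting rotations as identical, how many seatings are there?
Fix one of the doctors: (6-1)! ways for the remaining doctors, × 6! ways for the nurses = 120 × 720 = 86400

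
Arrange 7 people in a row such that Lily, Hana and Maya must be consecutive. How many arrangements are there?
Treat the 3 as one block: (7-3+1)! × 3! = 120 × 6 = 720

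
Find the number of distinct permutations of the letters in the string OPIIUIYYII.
10! / (1! × 1! × 1! × 2! × 5!) = 15120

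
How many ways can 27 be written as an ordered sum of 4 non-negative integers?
C(27+4-1, 4-1) = C(30, 3) = 4060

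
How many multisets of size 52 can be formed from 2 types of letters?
C(52+2-1, 2-1) = C(53, 1) = 53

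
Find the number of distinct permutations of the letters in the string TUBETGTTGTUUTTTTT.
17! / (1! × 1! × 10! × 2! × 3!) = 8168160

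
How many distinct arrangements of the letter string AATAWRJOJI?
10! / (1! × 1! × 2! × 1! × 1! × 1! × 3!) = 302400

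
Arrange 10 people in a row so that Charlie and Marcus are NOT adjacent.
Total - adjacent = 10! - (10-1)!×2 = 3628800 - 725760 = 2903040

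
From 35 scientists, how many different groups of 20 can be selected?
C(35,20) = 35!/(20!×15!) = 3247943160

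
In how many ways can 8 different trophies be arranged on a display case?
8! = 40320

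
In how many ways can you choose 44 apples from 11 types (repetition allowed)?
C(44+11-1, 11-1) = C(54, 10) = 23930713170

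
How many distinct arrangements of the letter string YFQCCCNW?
8! / (1! × 1! × 1! × 3! × 1! × 1!) = 6720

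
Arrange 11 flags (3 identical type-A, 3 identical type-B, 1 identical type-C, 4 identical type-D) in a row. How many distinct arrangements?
11! / (3! × 3! × 1! × 4!) = 46200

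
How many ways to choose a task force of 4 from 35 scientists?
C(35,4) = 35!/(4!×31!) = 52360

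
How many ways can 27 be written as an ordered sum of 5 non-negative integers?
C(27+5-1, 5-1) = C(31, 4) = 31465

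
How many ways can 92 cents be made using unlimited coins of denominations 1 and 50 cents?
Coefficient of x^92 in 1/(1-x^1) · 1/(1-x^50). Use j coins of 50 for j = 0..⌊92/50⌋ = 1, the rest in 1s: 1 + 1 = 2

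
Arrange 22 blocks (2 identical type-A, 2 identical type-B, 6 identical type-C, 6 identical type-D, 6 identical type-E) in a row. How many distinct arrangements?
22! / (2! × 2! × 6! × 6! × 6!) = 752851139040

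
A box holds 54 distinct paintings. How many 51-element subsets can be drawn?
C(54,51) = 54!/(51!×3!) = 24804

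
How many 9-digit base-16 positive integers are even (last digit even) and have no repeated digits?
Last∈{0,2,4,6,8,10,12,14}. Last=0: 259459200. Last nonzero: 7×14×P(14,7) = 1695133440. Total = 1954592640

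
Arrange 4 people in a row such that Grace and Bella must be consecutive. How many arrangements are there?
Treat the 2 as one block: (4-2+1)! × 2! = 6 × 2 = 12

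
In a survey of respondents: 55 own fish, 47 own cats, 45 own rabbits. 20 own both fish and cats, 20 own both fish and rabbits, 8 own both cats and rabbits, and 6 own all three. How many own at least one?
|A∪B∪C| = 55+47+45-20-20-8+6 = 105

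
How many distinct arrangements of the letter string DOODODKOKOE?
11! / (1! × 3! × 2! × 5!) = 27720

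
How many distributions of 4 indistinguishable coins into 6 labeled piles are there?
C(4+6-1, 6-1) = C(9, 5) = 126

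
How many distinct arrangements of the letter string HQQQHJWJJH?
10! / (3! × 1! × 3! × 3!) = 16800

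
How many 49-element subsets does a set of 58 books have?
C(58,49) = 58!/(49!×9!) = 10648873950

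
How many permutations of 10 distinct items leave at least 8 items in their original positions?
Exactly j fixed points: C(10,j)·!(10-j); sum over j ≥ 8 (derangement numbers via !m = (m-1)·(!(m-1) + !(m-2)): !0..!2 = 1, 0, 1). Σ_{j=8}^{10} C(10,j)·!(10-j) = C(10,8)·!2 + C(10,9)·!1 + C(10,10)·!0 = 45·1 + 10·0 + 1·1 = 46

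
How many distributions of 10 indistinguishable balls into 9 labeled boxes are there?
C(10+9-1, 9-1) = C(18, 8) = 43758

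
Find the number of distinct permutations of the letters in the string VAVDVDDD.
8! / (4! × 3! × 1!) = 280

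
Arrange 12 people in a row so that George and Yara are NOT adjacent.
Total - adjacent = 12! - (12-1)!×2 = 479001600 - 79833600 = 399168000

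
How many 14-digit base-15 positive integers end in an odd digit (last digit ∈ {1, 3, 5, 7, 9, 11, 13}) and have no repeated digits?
Last∈{1,3,5,7,9,11,13}. Last=0: 0. Last nonzero: 7×13×P(13,12) = 566658892800. Total = 566658892800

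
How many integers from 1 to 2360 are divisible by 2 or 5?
⌊2360/2⌋ + ⌊2360/5⌋ - ⌊2360/10⌋ = 1180 + 472 - 236 = 1416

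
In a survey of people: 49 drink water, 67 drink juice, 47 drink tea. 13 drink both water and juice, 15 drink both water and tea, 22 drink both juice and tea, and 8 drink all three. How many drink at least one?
|A∪B∪C| = 49+67+47-13-15-22+8 = 121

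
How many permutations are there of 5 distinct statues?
5! = 120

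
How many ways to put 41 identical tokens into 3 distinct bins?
C(41+3-1, 3-1) = C(43, 2) = 903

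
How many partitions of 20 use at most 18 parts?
By conjugation, equals partitions of 20 into parts ≤ 18. Let r_j(i) = number of partitions of i into parts ≤ j, for i = 0..20. r_1(i) = 1 for all i; r_j(i) = r_{j-1}(i) + r_j(i-j). Rows j = 2..18: ≤2: 1 1 2 2 3 3 4 4 5 5 6 6 7 7 8 8 9 9 10 10 11; ≤3: 1 1 2 3 4 5 7 8 10 12 14 16 19 21 24 27 30 33 37 40 44; ≤4: 1 1 2 3 5 6 9 11 15 18 23 27 34 39 47 54 64 72 84 94 108; ≤5: 1 1 2 3 5 7 10 13 18 23 30 37 47 57 70 84 101 119 141 164 192; ≤6: 1 1 2 3 5 7 11 14 20 26 35 44 58 71 90 110 136 163 199 235 282; ≤7: 1 1 2 3 5 7 11 15 21 28 38 49 65 82 105 131 164 201 248 300 364; ≤8: 1 1 2 3 5 7 11 15 22 29 40 52 70 89 116 146 186 230 288 352 434; ≤9: 1 1 2 3 5 7 11 15 22 30 41 54 73 94 123 157 201 252 318 393 488; ≤10: 1 1 2 3 5 7 11 15 22 30 42 55 75 97 128 164 212 267 340 423 530; ≤11: 1 1 2 3 5 7 11 15 22 30 42 56 76 99 131 169 219 278 355 445 560; ≤12: 1 1 2 3 5 7 11 15 22 30 42 56 77 100 133 172 224 285 366 460 582; ≤13: 1 1 2 3 5 7 11 15 22 30 42 56 77 101 134 174 227 290 373 471 597; ≤14: 1 1 2 3 5 7 11 15 22 30 42 56 77 101 135 175 229 293 378 478 608; ≤15: 1 1 2 3 5 7 11 15 22 30 42 56 77 101 135 176 230 295 381 483 615; ≤16: 1 1 2 3 5 7 11 15 22 30 42 56 77 101 135 176 231 296 383 486 620; ≤17: 1 1 2 3 5 7 11 15 22 30 42 56 77 101 135 176 231 297 384 488 623; ≤18: 1 1 2 3 5 7 11 15 22 30 42 56 77 101 135 176 231 297 385 489 625. r_18(20) = 625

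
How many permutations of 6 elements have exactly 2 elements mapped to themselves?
Choose the 2 fixed points C(6,2) = 15, derange the rest: !4 = Σ_{j=0}^{4} (-1)^j·4!/j! = 24 - 24 + 12 - 4 + 1 = 9. Product = 15 × 9 = 135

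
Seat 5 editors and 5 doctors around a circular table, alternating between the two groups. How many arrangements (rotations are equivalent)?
Fix one of the editors: (5-1)! ways for the remaining editors, × 5! ways for the doctors = 24 × 120 = 2880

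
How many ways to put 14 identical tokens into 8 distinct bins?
C(14+8-1, 8-1) = C(21, 7) = 116280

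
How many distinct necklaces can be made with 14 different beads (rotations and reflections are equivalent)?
(14-1)!/2 = 6227020800/2 = 3113510400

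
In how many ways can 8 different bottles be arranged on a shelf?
8! = 40320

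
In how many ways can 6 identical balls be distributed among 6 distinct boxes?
C(6+6-1, 6-1) = C(11, 5) = 462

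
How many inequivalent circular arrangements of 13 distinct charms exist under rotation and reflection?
(13-1)!/2 = 479001600/2 = 239500800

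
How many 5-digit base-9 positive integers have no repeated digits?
First digit: 8 choices (nonzero). Then descending: 8 × 8 × 7 × 6 × 5 = 13440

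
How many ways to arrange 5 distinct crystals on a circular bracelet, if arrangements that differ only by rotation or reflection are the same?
(5-1)!/2 = 24/2 = 12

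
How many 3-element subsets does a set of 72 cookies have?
C(72,3) = 72!/(3!×69!) = 59640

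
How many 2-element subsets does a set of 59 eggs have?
C(59,2) = 59!/(2!×57!) = 1711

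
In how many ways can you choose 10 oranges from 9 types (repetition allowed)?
C(10+9-1, 9-1) = C(18, 8) = 43758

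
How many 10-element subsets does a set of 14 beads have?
C(14,10) = 14!/(10!×4!) = 1001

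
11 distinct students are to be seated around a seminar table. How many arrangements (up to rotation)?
Circular: fix one position, arrange the rest. (11-1)! = 3628800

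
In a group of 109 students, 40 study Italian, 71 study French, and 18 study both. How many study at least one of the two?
|A∪B| = |A| + |B| - |A∩B| = 40 + 71 - 18 = 93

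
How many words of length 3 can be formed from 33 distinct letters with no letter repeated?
P(33,3) = 33!/(33-3)! = 32736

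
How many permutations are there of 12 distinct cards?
12! = 479001600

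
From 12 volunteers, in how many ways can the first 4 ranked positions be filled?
P(12,4) = 12!/(12-4)! = 11880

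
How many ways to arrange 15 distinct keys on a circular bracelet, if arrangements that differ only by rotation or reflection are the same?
(15-1)!/2 = 87178291200/2 = 43589145600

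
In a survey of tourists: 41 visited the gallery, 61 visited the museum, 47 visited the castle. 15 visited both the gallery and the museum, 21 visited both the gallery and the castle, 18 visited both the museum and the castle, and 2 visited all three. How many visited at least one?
|A∪B∪C| = 41+61+47-15-21-18+2 = 97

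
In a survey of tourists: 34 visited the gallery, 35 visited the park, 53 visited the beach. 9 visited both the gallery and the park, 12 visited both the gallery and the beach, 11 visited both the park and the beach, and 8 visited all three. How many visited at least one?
|A∪B∪C| = 34+35+53-9-12-11+8 = 98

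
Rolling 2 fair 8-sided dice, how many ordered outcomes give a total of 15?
Coefficient of x^15 in (x + x² + ... + x^8)^2. By inclusion-exclusion on dice exceeding 8: Σ_j (-1)^j C(2,j)·C(15-1-8j, 1) = C(2,0)·C(14,1) - C(2,1)·C(6,1) = 1·14 - 2·6 = 2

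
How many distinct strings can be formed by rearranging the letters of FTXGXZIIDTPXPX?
14! / (1! × 2! × 1! × 4! × 2! × 2! × 1! × 1!) = 454053600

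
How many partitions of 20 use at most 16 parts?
By conjugation, equals partitions of 20 into parts ≤ 16. Let r_j(i) = number of partitions of i into parts ≤ j, for i = 0..20. r_1(i) = 1 for all i; r_j(i) = r_{j-1}(i) + r_j(i-j). Rows j = 2..16: ≤2: 1 1 2 2 3 3 4 4 5 5 6 6 7 7 8 8 9 9 10 10 11; ≤3: 1 1 2 3 4 5 7 8 10 12 14 16 19 21 24 27 30 33 37 40 44; ≤4: 1 1 2 3 5 6 9 11 15 18 23 27 34 39 47 54 64 72 84 94 108; ≤5: 1 1 2 3 5 7 10 13 18 23 30 37 47 57 70 84 101 119 141 164 192; ≤6: 1 1 2 3 5 7 11 14 20 26 35 44 58 71 90 110 136 163 199 235 282; ≤7: 1 1 2 3 5 7 11 15 21 28 38 49 65 82 105 131 164 201 248 300 364; ≤8: 1 1 2 3 5 7 11 15 22 29 40 52 70 89 116 146 186 230 288 352 434; ≤9: 1 1 2 3 5 7 11 15 22 30 41 54 73 94 123 157 201 252 318 393 488; ≤10: 1 1 2 3 5 7 11 15 22 30 42 55 75 97 128 164 212 267 340 423 530; ≤11: 1 1 2 3 5 7 11 15 22 30 42 56 76 99 131 169 219 278 355 445 560; ≤12: 1 1 2 3 5 7 11 15 22 30 42 56 77 100 133 172 224 285 366 460 582; ≤13: 1 1 2 3 5 7 11 15 22 30 42 56 77 101 134 174 227 290 373 471 597; ≤14: 1 1 2 3 5 7 11 15 22 30 42 56 77 101 135 175 229 293 378 478 608; ≤15: 1 1 2 3 5 7 11 15 22 30 42 56 77 101 135 176 230 295 381 483 615; ≤16: 1 1 2 3 5 7 11 15 22 30 42 56 77 101 135 176 231 296 383 486 620. r_16(20) = 620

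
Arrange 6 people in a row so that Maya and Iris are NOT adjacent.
Total - adjacent = 6! - (6-1)!×2 = 720 - 240 = 480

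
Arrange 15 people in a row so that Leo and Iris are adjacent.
Treat as block: (15-1)! × 2! = 87178291200 × 2 = 174356582400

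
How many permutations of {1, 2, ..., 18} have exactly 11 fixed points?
Choose the 11 fixed points C(18,11) = 31824, derange the rest: !7 = Σ_{j=0}^{7} (-1)^j·7!/j! = 5040 - 5040 + 2520 - 840 + 210 - 42 + 7 - 1 = 1854. Product = 31824 × 1854 = 59001696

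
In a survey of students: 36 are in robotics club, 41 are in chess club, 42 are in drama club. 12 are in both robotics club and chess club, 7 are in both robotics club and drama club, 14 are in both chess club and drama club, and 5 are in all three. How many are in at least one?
|A∪B∪C| = 36+41+42-12-7-14+5 = 91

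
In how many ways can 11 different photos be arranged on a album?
11! = 39916800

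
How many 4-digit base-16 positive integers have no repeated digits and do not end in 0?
Last digit: 15 nonzero choices. First digit: 14 (nonzero, ≠last). Middle 2: P(14,2) = 182. Total = 38220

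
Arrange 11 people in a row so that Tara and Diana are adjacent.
Treat as block: (11-1)! × 2! = 3628800 × 2 = 7257600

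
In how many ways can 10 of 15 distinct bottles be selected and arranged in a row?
P(15,10) = 15!/(15-10)! = 10897286400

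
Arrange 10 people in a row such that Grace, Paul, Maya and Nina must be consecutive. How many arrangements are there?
Treat the 4 as one block: (10-4+1)! × 4! = 5040 × 24 = 120960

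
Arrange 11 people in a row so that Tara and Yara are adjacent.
Treat as block: (11-1)! × 2! = 3628800 × 2 = 7257600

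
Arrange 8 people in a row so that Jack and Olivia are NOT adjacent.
Total - adjacent = 8! - (8-1)!×2 = 40320 - 10080 = 30240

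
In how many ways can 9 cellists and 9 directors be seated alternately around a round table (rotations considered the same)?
Fix one of the cellists: (9-1)! ways for the remaining cellists, × 9! ways for the directors = 40320 × 362880 = 14631321600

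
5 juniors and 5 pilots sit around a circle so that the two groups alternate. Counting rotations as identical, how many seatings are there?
Fix one of the juniors: (5-1)! ways for the remaining juniors, × 5! ways for the pilots = 24 × 120 = 2880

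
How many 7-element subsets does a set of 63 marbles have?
C(63,7) = 63!/(7!×56!) = 553270671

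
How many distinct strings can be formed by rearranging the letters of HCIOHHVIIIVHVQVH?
16! / (5! × 1! × 1! × 4! × 1! × 4!) = 302702400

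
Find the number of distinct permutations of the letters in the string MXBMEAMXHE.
10! / (2! × 3! × 1! × 1! × 1! × 2!) = 151200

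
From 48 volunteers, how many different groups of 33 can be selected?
C(48,33) = 48!/(33!×15!) = 1093260079344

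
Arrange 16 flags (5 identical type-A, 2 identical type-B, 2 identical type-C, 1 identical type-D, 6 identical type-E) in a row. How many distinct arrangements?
16! / (5! × 2! × 2! × 1! × 6!) = 60540480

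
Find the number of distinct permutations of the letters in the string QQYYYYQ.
7! / (3! × 4!) = 35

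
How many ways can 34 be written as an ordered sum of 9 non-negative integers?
C(34+9-1, 9-1) = C(42, 8) = 118030185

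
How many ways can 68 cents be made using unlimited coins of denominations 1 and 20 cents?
Coefficient of x^68 in 1/(1-x^1) · 1/(1-x^20). Use j coins of 20 for j = 0..⌊68/20⌋ = 3, the rest in 1s: 3 + 1 = 4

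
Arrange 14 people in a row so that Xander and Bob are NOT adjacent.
Total - adjacent = 14! - (14-1)!×2 = 87178291200 - 12454041600 = 74724249600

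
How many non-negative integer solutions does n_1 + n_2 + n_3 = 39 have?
C(39+3-1, 3-1) = C(41, 2) = 820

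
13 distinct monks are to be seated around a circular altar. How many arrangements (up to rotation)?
Circular: fix one position, arrange the rest. (13-1)! = 479001600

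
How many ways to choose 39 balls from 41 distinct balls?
C(41,39) = 41!/(39!×2!) = 820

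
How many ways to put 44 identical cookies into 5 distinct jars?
C(44+5-1, 5-1) = C(48, 4) = 194580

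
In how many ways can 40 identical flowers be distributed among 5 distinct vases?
C(40+5-1, 5-1) = C(44, 4) = 135751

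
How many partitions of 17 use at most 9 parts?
By conjugation, equals partitions of 17 into parts ≤ 9. Let r_j(i) = number of partitions of i into parts ≤ j, for i = 0..17. r_1(i) = 1 for all i; r_j(i) = r_{j-1}(i) + r_j(i-j). Rows j = 2..9: ≤2: 1 1 2 2 3 3 4 4 5 5 6 6 7 7 8 8 9 9; ≤3: 1 1 2 3 4 5 7 8 10 12 14 16 19 21 24 27 30 33; ≤4: 1 1 2 3 5 6 9 11 15 18 23 27 34 39 47 54 64 72; ≤5: 1 1 2 3 5 7 10 13 18 23 30 37 47 57 70 84 101 119; ≤6: 1 1 2 3 5 7 11 14 20 26 35 44 58 71 90 110 136 163; ≤7: 1 1 2 3 5 7 11 15 21 28 38 49 65 82 105 131 164 201; ≤8: 1 1 2 3 5 7 11 15 22 29 40 52 70 89 116 146 186 230; ≤9: 1 1 2 3 5 7 11 15 22 30 41 54 73 94 123 157 201 252. r_9(17) = 252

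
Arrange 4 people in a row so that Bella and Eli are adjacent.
Treat as block: (4-1)! × 2! = 6 × 2 = 12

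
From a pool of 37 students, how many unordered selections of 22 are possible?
C(37,22) = 37!/(22!×15!) = 9364199760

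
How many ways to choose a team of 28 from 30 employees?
C(30,28) = 30!/(28!×2!) = 435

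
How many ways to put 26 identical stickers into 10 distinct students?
C(26+10-1, 10-1) = C(35, 9) = 70607460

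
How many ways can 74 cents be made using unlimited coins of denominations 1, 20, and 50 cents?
Coefficient of x^74 in 1/(1-x^1) · 1/(1-x^20) · 1/(1-x^50). Case on j = number of 50-cent coins (j = 0..1); remainder r = 74 - 50j is made from {1,20} in ⌊r/20⌋+1 ways. r = 74, 24 → 4 + 2 = 6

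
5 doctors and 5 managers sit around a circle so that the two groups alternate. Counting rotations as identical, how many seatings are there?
Fix one of the doctors: (5-1)! ways for the remaining doctors, × 5! ways for the managers = 24 × 120 = 2880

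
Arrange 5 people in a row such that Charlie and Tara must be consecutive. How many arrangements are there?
Treat the 2 as one block: (5-2+1)! × 2! = 24 × 2 = 48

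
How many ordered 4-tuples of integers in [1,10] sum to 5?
Coefficient of x^5 in (x + x² + ... + x^10)^4. By inclusion-exclusion on dice exceeding 10: Σ_j (-1)^j C(4,j)·C(5-1-10j, 3) = C(4,0)·C(4,3) = 1·4 = 4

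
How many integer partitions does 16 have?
Pentagonal recurrence p(n) = p(n-1) + p(n-2) - p(n-5) - p(n-7) + p(n-12) + p(n-15) - ... gives p(0..15) = 1, 1, 2, 3, 5, 7, 11, 15, 22, 30, 42, 56, 77, 101, 135, 176. p(16) = p(15) + p(14) - p(11) - p(9) + p(4) + p(1) = 176 + 135 - 56 - 30 + 5 + 1 = 231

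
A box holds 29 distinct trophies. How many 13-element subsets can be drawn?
C(29,13) = 29!/(13!×16!) = 67863915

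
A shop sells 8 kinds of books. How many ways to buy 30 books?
C(30+8-1, 8-1) = C(37, 7) = 10295472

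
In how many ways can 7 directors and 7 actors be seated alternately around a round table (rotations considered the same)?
Fix one of the directors: (7-1)! ways for the remaining directors, × 7! ways for the actors = 720 × 5040 = 3628800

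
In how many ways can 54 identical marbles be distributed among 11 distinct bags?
C(54+11-1, 11-1) = C(64, 10) = 151473214816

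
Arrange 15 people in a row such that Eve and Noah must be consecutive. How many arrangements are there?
Treat the 2 as one block: (15-2+1)! × 2! = 87178291200 × 2 = 174356582400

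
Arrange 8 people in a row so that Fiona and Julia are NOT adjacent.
Total - adjacent = 8! - (8-1)!×2 = 40320 - 10080 = 30240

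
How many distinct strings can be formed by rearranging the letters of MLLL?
4! / (3! × 1!) = 4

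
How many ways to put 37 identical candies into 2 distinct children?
C(37+2-1, 2-1) = C(38, 1) = 38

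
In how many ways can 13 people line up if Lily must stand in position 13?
Fix one position: (13-1)! = 479001600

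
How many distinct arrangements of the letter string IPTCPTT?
7! / (1! × 1! × 2! × 3!) = 420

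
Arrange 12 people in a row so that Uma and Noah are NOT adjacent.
Total - adjacent = 12! - (12-1)!×2 = 479001600 - 79833600 = 399168000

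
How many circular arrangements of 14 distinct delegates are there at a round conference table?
Circular: fix one position, arrange the rest. (14-1)! = 6227020800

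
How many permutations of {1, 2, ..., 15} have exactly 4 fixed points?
Choose the 4 fixed points C(15,4) = 1365, derange the rest: !11 = Σ_{j=0}^{11} (-1)^j·11!/j! = 39916800 - 39916800 + 19958400 - 6652800 + 1663200 - 332640 + 55440 - 7920 + 990 - 110 + 11 - 1 = 14684570. Product = 1365 × 14684570 = 20044438050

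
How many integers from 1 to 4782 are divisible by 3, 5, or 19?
⌊4782/3⌋+⌊4782/5⌋+⌊4782/19⌋ - ⌊4782/15⌋-⌊4782/57⌋-⌊4782/95⌋ + ⌊4782/285⌋ = 1594+956+251 - 318-83-50 + 16 = 2366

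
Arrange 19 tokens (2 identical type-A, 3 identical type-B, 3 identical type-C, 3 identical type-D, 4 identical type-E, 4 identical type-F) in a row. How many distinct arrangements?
19! / (2! × 3! × 3! × 3! × 4! × 4!) = 488864376000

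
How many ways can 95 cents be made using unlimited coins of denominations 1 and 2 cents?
Coefficient of x^95 in 1/(1-x^1) · 1/(1-x^2). Use j coins of 2 for j = 0..⌊95/2⌋ = 47, the rest in 1s: 47 + 1 = 48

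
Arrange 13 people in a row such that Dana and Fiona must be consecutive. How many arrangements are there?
Treat the 2 as one block: (13-2+1)! × 2! = 479001600 × 2 = 958003200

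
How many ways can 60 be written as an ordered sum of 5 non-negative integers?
C(60+5-1, 5-1) = C(64, 4) = 635376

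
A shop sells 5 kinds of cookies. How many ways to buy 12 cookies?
C(12+5-1, 5-1) = C(16, 4) = 1820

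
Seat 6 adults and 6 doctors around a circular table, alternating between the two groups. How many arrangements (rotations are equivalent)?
Fix one of the adults: (6-1)! ways for the remaining adults, × 6! ways for the doctors = 120 × 720 = 86400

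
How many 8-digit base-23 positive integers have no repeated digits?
First digit: 22 choices (nonzero). Then descending: 22 × 22 × 21 × 20 × 19 × 18 × 17 × 16 = 18909918720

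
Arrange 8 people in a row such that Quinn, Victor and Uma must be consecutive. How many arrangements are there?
Treat the 3 as one block: (8-3+1)! × 3! = 720 × 6 = 4320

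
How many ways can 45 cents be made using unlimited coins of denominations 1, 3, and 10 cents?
Coefficient of x^45 in 1/(1-x^1) · 1/(1-x^3) · 1/(1-x^10). Case on j = number of 10-cent coins (j = 0..4); remainder r = 45 - 10j is made from {1,3} in ⌊r/3⌋+1 ways. r = 45, 35, 25, 15, 5 → 16 + 12 + 9 + 6 + 2 = 45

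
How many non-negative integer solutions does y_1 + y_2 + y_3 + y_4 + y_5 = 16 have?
C(16+5-1, 5-1) = C(20, 4) = 4845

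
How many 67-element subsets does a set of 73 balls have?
C(73,67) = 73!/(67!×6!) = 170230452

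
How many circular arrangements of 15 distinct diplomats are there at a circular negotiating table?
Circular: fix one position, arrange the rest. (15-1)! = 87178291200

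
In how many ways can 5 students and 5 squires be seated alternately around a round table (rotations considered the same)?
Fix one of the students: (5-1)! ways for the remaining students, × 5! ways for the squires = 24 × 120 = 2880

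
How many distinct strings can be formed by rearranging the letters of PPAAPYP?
7! / (2! × 1! × 4!) = 105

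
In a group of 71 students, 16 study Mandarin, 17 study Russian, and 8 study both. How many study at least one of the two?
|A∪B| = |A| + |B| - |A∩B| = 16 + 17 - 8 = 25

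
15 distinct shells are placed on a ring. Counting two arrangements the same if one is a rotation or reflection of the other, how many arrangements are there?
(15-1)!/2 = 87178291200/2 = 43589145600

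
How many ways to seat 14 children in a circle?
Circular: fix one position, arrange the rest. (14-1)! = 6227020800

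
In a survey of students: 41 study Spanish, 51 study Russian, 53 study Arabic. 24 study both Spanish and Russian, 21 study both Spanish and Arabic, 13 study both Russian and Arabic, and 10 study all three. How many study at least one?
|A∪B∪C| = 41+51+53-24-21-13+10 = 97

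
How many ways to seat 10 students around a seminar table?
Circular: fix one position, arrange the rest. (10-1)! = 362880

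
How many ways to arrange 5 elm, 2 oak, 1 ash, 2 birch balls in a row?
10! / (5! × 2! × 1! × 2!) = 7560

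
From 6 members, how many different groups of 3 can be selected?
C(6,3) = 6!/(3!×3!) = 20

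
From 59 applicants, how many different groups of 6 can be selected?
C(59,6) = 59!/(6!×53!) = 45057474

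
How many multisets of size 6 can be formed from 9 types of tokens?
C(6+9-1, 9-1) = C(14, 8) = 3003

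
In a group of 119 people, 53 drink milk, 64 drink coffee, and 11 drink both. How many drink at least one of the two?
|A∪B| = |A| + |B| - |A∩B| = 53 + 64 - 11 = 106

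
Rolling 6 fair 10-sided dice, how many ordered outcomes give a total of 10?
Coefficient of x^10 in (x + x² + ... + x^10)^6. By inclusion-exclusion on dice exceeding 10: Σ_j (-1)^j C(6,j)·C(10-1-10j, 5) = C(6,0)·C(9,5) = 1·126 = 126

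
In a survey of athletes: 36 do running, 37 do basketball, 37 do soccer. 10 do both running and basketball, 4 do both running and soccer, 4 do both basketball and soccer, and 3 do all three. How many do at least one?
|A∪B∪C| = 36+37+37-10-4-4+3 = 95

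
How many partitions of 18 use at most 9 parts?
By conjugation, equals partitions of 18 into parts ≤ 9. Let r_j(i) = number of partitions of i into parts ≤ j, for i = 0..18. r_1(i) = 1 for all i; r_j(i) = r_{j-1}(i) + r_j(i-j). Rows j = 2..9: ≤2: 1 1 2 2 3 3 4 4 5 5 6 6 7 7 8 8 9 9 10; ≤3: 1 1 2 3 4 5 7 8 10 12 14 16 19 21 24 27 30 33 37; ≤4: 1 1 2 3 5 6 9 11 15 18 23 27 34 39 47 54 64 72 84; ≤5: 1 1 2 3 5 7 10 13 18 23 30 37 47 57 70 84 101 119 141; ≤6: 1 1 2 3 5 7 11 14 20 26 35 44 58 71 90 110 136 163 199; ≤7: 1 1 2 3 5 7 11 15 21 28 38 49 65 82 105 131 164 201 248; ≤8: 1 1 2 3 5 7 11 15 22 29 40 52 70 89 116 146 186 230 288; ≤9: 1 1 2 3 5 7 11 15 22 30 41 54 73 94 123 157 201 252 318. r_9(18) = 318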